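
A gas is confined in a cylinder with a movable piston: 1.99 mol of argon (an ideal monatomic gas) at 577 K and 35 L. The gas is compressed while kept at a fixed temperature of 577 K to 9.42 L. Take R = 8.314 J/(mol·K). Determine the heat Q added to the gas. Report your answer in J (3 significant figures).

Q ≈ -12500 J

Isothermal ⇒ ΔU = 0, so Q = W = nRT ln(V₂/V₁).
Q = (1.99)(8.314)(577) ln(9.42/35) = 9546 × -1.313 = -12530 J.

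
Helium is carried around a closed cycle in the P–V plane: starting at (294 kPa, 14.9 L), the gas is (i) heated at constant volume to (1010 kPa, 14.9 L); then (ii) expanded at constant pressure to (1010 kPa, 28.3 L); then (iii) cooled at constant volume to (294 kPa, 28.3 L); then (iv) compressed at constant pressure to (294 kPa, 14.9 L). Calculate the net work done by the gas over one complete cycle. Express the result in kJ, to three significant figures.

W_net ≈ 9.59 kJ

Constant-volume legs do no work.
W(ii) = (1010)(28.3 − 14.9) = 13534 J; W(iv) = (294)(14.9 − 28.3) = -3940 J.
W_net = 13534 − 3940 = 9594 J (the clockwise enclosed area).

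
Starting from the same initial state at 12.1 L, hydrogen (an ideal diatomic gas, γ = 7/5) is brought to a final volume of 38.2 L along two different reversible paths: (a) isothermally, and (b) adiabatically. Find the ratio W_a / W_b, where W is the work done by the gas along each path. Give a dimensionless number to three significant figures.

W_a / W_b ≈ 1.25

Path (a) isothermal: W = P₁V₁ ln(V₂/V₁) → W_a/(P₁V₁) = 1.15.
Path (b) adiabatic: W = P₁V₁(1 − (V₁/V₂)^(γ−1))/(γ−1) → W_b/(P₁V₁) = 0.9216.
W_a / W_b = 1.15 / 0.9216 = 1.247.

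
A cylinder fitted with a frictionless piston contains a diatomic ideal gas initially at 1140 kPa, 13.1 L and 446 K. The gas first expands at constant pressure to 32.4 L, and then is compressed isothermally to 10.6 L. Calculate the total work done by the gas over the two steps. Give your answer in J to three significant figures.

Step 1 (isobaric): W = PΔV = (1140 kPa)(32.4 − 13.1 L) = 22002 J.
After step 1: P = 1140 kPa, V = 32.4 L, T = 1103 K.
Step 2 (isothermal): W = P₁V₁ ln(V₂/V₁) = (36936) ln(10.6/32.4) = -41269 J.
W_total = 22002 − 41269 = -19267 J.

W_total ≈ -19300 J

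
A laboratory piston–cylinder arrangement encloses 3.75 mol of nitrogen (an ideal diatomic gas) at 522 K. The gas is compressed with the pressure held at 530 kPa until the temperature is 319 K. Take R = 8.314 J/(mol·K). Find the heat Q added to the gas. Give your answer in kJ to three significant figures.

Q ≈ -22.2 kJ

Isobaric: W = nRΔT = (3.75)(8.314)(-203) = -6329 J.
ΔU = nCᵥΔT with Cᵥ = 5R/2: ΔU = (3.75)(20.79)(-203) = -15823 J.
Q = ΔU + W = -15823 − 6329 = -22152 J.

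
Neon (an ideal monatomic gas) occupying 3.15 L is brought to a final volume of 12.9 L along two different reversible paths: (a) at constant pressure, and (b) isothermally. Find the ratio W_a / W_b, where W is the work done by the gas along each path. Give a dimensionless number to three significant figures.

Path (a) isobaric: W = P₁(V₂ − V₁) → W_a/(P₁V₁) = 3.095.
Path (b) isothermal: W = P₁V₁ ln(V₂/V₁) → W_b/(P₁V₁) = 1.41.
W_a / W_b = 3.095 / 1.41 = 2.195.

W_a / W_b ≈ 2.20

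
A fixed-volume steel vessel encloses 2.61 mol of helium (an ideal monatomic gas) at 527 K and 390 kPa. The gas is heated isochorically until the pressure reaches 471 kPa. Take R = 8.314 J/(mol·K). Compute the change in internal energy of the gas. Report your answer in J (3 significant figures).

Constant volume ⇒ W = 0, so Q = ΔU = nCᵥΔT with Cᵥ = 3R/2 = 12.47 J/(mol·K).
At constant V, T₂/T₁ = P₂/P₁ ⇒ ΔT = T₁(P₂/P₁ − 1) = 527·(471/390 − 1) = 109.5 K.
ΔU = (2.61)(12.47)(109.5) = 3563 J.

ΔU ≈ 3560 J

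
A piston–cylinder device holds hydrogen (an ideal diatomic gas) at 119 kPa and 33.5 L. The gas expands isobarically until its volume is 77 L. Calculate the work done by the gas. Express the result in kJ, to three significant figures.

W ≈ 5.18 kJ

Isobaric: W = P ΔV.
W = (119 kPa)(77 − 33.5 L) = (119)(43.5) = 5176 J.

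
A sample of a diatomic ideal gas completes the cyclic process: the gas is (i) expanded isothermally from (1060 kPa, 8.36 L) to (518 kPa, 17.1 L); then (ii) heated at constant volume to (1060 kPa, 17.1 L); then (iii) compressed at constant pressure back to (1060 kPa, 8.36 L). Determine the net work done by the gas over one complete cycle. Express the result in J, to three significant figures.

Leg (i): W = PᵢVᵢ ln(V_f/Vᵢ) = (8862) ln(17.1/8.36) = 6342 J.
Leg (ii): W = 0.
Leg (iii): W = PΔV = (1060)(8.36 − 17.1) = -9264 J.
W_net = 6342 − 9264 = -2923 J.

W_net ≈ -2920 J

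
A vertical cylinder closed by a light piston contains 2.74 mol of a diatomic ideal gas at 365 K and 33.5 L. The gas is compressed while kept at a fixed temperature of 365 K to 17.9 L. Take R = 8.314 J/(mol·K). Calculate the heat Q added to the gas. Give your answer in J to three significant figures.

Isothermal ⇒ ΔU = 0, so Q = W = nRT ln(V₂/V₁).
Q = (2.74)(8.314)(365) ln(17.9/33.5) = 8315 × -0.6267 = -5211 J.

Q ≈ -5210 J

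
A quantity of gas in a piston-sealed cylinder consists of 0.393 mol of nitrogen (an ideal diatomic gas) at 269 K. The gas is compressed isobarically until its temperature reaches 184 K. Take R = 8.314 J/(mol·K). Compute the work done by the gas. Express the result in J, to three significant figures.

Isobaric: W = P ΔV = nR ΔT.
W = (0.393)(8.314)(184 − 269) = -277.7 J.

W ≈ -278 J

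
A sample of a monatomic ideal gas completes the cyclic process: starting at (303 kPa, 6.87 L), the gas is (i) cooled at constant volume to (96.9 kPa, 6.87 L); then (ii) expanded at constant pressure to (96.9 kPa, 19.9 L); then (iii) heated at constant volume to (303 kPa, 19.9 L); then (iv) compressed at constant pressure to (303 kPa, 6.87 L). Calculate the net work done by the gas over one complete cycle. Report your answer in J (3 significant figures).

Constant-volume legs do no work.
W(ii) = (96.9)(19.9 − 6.87) = 1263 J; W(iv) = (303)(6.87 − 19.9) = -3948 J.
W_net = 1263 − 3948 = -2685 J (the counter-clockwise enclosed area).

W_net ≈ -2690 J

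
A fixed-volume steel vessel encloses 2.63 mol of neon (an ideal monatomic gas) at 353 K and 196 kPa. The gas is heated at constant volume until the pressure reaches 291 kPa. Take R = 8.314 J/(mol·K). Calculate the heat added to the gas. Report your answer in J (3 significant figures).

Constant volume ⇒ W = 0, so Q = ΔU = nCᵥΔT with Cᵥ = 3R/2 = 12.47 J/(mol·K).
At constant V, T₂/T₁ = P₂/P₁ ⇒ ΔT = T₁(P₂/P₁ − 1) = 353·(291/196 − 1) = 171.1 K.
ΔU = (2.63)(12.47)(171.1) = 5612 J.

Q ≈ 5610 J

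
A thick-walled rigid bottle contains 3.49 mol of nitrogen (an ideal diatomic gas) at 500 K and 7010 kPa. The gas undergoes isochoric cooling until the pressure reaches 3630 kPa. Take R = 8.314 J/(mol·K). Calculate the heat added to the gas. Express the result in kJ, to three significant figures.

Q ≈ -17.5 kJ

Constant volume ⇒ W = 0, so Q = ΔU = nCᵥΔT with Cᵥ = 5R/2 = 20.79 J/(mol·K).
At constant V, T₂/T₁ = P₂/P₁ ⇒ ΔT = T₁(P₂/P₁ − 1) = 500·(3630/7010 − 1) = -241.1 K.
ΔU = (3.49)(20.79)(-241.1) = -17488 J.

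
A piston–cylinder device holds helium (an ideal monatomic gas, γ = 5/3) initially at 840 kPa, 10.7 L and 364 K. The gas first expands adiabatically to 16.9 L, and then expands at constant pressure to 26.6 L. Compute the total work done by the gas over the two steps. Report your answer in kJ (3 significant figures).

W_total ≈ 7.35 kJ

Step 1 (adiabatic): W = (P₁V₁ − P₂V₂)/(γ−1) = (8988 − 6627)/0.667 = 3541 J.
After step 1: P = 392.1 kPa, V = 16.9 L, T = 268.4 K.
Step 2 (isobaric): W = PΔV = (392.1 kPa)(26.6 − 16.9 L) = 3804 J.
W_total = 3541 + 3804 = 7345 J.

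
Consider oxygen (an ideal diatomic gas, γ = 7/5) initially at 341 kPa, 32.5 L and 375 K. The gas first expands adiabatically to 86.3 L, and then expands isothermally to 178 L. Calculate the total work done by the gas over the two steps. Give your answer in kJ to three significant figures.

W_total ≈ 14.4 kJ

Step 1 (adiabatic): W = (P₁V₁ − P₂V₂)/(γ−1) = (11082 − 7499)/0.4 = 8959 J.
After step 1: P = 86.89 kPa, V = 86.3 L, T = 253.7 K.
Step 2 (isothermal): W = P₁V₁ ln(V₂/V₁) = (7499) ln(178/86.3) = 5429 J.
W_total = 8959 + 5429 = 14388 J.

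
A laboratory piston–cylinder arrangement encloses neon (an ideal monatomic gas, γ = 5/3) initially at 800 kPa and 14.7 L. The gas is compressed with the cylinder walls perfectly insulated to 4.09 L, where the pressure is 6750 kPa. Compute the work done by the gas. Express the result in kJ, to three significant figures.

W ≈ -23.8 kJ

Adiabatic: W = (P₁V₁ − P₂V₂)/(γ − 1) with γ = 5/3.
P₁V₁ = 11760 J, P₂V₂ = 27608 J.
W = (11760 − 27608) / 0.6667 = -23771 J.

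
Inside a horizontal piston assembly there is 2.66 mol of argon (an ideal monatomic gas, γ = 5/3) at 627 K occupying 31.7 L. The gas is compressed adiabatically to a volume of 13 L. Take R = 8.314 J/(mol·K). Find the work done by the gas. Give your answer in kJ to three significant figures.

Adiabatic: TV^(γ−1) = const with γ = 5/3.
T₂ = T₁ (V₁/V₂)^(γ−1) = 627 × (31.7/13)^0.667 = 627 × 1.812 = 1136 K.
W_by = nCᵥ(T₁ − T₂) = (2.66)(12.47)(627 − 1136) = -16882 J.

W ≈ -16.9 kJ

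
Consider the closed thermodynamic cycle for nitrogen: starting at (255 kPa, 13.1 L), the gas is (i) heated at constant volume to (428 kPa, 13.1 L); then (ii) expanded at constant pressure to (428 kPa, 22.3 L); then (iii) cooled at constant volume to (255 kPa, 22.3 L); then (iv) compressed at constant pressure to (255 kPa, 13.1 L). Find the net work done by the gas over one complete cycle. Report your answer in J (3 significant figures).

W_net ≈ 1590 J

Constant-volume legs do no work.
W(ii) = (428)(22.3 − 13.1) = 3938 J; W(iv) = (255)(13.1 − 22.3) = -2346 J.
W_net = 3938 − 2346 = 1592 J (the clockwise enclosed area).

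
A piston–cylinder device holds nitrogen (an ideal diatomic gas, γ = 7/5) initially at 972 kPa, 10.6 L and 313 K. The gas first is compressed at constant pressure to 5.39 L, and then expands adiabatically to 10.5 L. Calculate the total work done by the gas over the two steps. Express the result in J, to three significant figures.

W_total ≈ -2000 J

Step 1 (isobaric): W = PΔV = (972 kPa)(5.39 − 10.6 L) = -5064 J.
After step 1: P = 972 kPa, V = 5.39 L, T = 159.2 K.
Step 2 (adiabatic): W = (P₁V₁ − P₂V₂)/(γ−1) = (5239 − 4012)/0.4 = 3066 J.
W_total = -5064 + 3066 = -1998 J.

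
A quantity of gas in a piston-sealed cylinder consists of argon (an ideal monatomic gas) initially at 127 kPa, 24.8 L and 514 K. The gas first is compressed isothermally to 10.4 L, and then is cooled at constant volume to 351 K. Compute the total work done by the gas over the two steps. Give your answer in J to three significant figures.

W_total ≈ -2740 J

Step 1 (isothermal): W = P₁V₁ ln(V₂/V₁) = (3150) ln(10.4/24.8) = -2737 J.
Step 2 (isochoric): W = 0 (constant volume).
W_total = -2737 + 0 = -2737 J.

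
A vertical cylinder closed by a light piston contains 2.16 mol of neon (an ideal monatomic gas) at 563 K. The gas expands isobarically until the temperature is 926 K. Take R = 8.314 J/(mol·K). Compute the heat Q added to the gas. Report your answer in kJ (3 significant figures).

Q ≈ 16.3 kJ

Isobaric: W = nRΔT = (2.16)(8.314)(363) = 6519 J.
ΔU = nCᵥΔT with Cᵥ = 3R/2: ΔU = (2.16)(12.47)(363) = 9778 J.
Q = ΔU + W = 9778 + 6519 = 16297 J.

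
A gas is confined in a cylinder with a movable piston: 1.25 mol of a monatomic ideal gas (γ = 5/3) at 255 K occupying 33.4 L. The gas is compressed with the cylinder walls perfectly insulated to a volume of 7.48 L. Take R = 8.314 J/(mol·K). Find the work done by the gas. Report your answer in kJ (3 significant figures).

W ≈ -6.80 kJ

Adiabatic: TV^(γ−1) = const with γ = 5/3.
T₂ = T₁ (V₁/V₂)^(γ−1) = 255 × (33.4/7.48)^0.667 = 255 × 2.712 = 691.5 K.
W_by = nCᵥ(T₁ − T₂) = (1.25)(12.47)(255 − 691.5) = -6804 J.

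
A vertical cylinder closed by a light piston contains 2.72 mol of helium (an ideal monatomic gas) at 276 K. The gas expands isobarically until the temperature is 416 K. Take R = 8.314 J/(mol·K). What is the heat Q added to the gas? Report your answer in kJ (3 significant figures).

Isobaric: W = nRΔT = (2.72)(8.314)(140) = 3166 J.
ΔU = nCᵥΔT with Cᵥ = 3R/2: ΔU = (2.72)(12.47)(140) = 4749 J.
Q = ΔU + W = 4749 + 3166 = 7915 J.

Q ≈ 7.91 kJ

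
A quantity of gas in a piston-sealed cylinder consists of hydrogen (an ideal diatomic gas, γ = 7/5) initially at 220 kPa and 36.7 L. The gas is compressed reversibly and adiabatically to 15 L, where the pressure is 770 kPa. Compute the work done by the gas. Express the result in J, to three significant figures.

Adiabatic: W = (P₁V₁ − P₂V₂)/(γ − 1) with γ = 7/5.
P₁V₁ = 8074 J, P₂V₂ = 11550 J.
W = (8074 − 11550) / 0.4 = -8690 J.

W ≈ -8690 J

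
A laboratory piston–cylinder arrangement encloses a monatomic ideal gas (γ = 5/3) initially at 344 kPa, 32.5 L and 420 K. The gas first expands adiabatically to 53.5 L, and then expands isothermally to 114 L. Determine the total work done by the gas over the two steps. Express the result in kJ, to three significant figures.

Step 1 (adiabatic): W = (P₁V₁ − P₂V₂)/(γ−1) = (11180 − 8019)/0.667 = 4741 J.
After step 1: P = 149.9 kPa, V = 53.5 L, T = 301.3 K.
Step 2 (isothermal): W = P₁V₁ ln(V₂/V₁) = (8019) ln(114/53.5) = 6067 J.
W_total = 4741 + 6067 = 10808 J.

W_total ≈ 10.8 kJ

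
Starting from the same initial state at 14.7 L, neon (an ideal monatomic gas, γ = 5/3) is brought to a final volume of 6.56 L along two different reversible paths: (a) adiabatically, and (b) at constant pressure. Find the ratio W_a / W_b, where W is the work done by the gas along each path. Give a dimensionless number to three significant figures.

Path (a) adiabatic: W = P₁V₁(1 − (V₁/V₂)^(γ−1))/(γ−1) → W_a/(P₁V₁) = -1.069.
Path (b) isobaric: W = P₁(V₂ − V₁) → W_b/(P₁V₁) = -0.5537.
W_a / W_b = -1.069 / -0.5537 = 1.93.

W_a / W_b ≈ 1.93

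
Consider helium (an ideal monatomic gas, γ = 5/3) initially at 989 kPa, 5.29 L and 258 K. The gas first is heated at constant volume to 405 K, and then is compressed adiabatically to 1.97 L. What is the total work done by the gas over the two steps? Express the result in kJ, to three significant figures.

W_total ≈ -11.5 kJ

Step 1 (isochoric): W = 0 (constant volume).
After step 1: P = 1552 kPa (V unchanged).
Step 2 (adiabatic): W = (P₁V₁ − P₂V₂)/(γ−1) = (8213 − 15866)/0.667 = -11481 J.
W_total = 0 − 11481 = -11481 J.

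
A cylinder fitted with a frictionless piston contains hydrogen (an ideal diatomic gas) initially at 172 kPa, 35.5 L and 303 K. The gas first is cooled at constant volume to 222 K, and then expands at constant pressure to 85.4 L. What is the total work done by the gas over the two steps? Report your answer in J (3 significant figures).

W_total ≈ 6290 J

Step 1 (isochoric): W = 0 (constant volume).
After step 1: P = 126 kPa (V unchanged).
Step 2 (isobaric): W = PΔV = (126 kPa)(85.4 − 35.5 L) = 6288 J.
W_total = 0 + 6288 = 6288 J.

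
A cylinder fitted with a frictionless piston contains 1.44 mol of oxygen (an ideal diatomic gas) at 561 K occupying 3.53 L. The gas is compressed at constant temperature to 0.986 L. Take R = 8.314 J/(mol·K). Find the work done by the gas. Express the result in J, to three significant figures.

W ≈ -8570 J

Isothermal: W = nRT ln(V₂/V₁).
W = (1.44)(8.314)(561) × ln(0.986/3.53)
  = 6716 × -1.275
W_by_gas = -8566 J.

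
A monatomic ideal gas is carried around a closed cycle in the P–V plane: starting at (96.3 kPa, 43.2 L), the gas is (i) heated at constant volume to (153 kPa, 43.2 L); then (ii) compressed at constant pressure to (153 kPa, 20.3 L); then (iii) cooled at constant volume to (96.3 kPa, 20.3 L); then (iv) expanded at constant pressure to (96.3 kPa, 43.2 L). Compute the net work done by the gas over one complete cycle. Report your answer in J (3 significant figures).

W_net ≈ -1300 J

Constant-volume legs do no work.
W(ii) = (153)(20.3 − 43.2) = -3504 J; W(iv) = (96.3)(43.2 − 20.3) = 2205 J.
W_net = -3504 + 2205 = -1298 J (the counter-clockwise enclosed area).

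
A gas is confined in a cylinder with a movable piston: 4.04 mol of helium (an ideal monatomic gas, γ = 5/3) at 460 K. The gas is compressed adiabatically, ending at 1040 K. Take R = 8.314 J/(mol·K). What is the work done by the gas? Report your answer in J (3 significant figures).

W ≈ -29200 J

Adiabatic ⇒ Q = 0, so W_by = −ΔU = nCᵥ(T₁ − T₂).
Cᵥ = 3R/2 = 12.47 J/(mol·K).
W = (4.04)(12.47)(460 − 1040) = -29222 J.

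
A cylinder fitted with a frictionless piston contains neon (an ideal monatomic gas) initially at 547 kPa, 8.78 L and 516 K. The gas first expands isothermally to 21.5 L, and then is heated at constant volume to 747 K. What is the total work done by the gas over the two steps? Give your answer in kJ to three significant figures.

Step 1 (isothermal): W = P₁V₁ ln(V₂/V₁) = (4803) ln(21.5/8.78) = 4301 J.
Step 2 (isochoric): W = 0 (constant volume).
W_total = 4301 + 0 = 4301 J.

W_total ≈ 4.30 kJ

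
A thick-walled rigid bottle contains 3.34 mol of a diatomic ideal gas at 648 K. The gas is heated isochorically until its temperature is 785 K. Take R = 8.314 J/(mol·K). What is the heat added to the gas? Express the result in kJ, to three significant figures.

Constant volume ⇒ W = 0, so Q = ΔU = nCᵥΔT with Cᵥ = 5R/2 = 20.79 J/(mol·K).
ΔU = (3.34)(20.79)(785 − 648) = 9511 J.

Q ≈ 9.51 kJ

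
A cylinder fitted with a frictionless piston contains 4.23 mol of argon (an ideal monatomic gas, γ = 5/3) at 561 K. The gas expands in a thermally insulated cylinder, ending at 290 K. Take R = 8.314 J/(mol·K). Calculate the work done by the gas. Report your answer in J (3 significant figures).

W ≈ 14300 J

Adiabatic ⇒ Q = 0, so W_by = −ΔU = nCᵥ(T₁ − T₂).
Cᵥ = 3R/2 = 12.47 J/(mol·K).
W = (4.23)(12.47)(561 − 290) = 14296 J.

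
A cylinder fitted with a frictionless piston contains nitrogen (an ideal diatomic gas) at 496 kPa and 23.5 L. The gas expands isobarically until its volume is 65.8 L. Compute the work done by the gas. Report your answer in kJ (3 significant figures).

Isobaric: W = P ΔV.
W = (496 kPa)(65.8 − 23.5 L) = (496)(42.3) = 20981 J.

W ≈ 21.0 kJ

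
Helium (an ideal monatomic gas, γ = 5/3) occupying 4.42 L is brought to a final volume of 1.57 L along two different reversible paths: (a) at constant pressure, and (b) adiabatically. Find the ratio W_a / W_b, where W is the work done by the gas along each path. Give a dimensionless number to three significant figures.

W_a / W_b ≈ 0.433

Path (a) isobaric: W = P₁(V₂ − V₁) → W_a/(P₁V₁) = -0.6448.
Path (b) adiabatic: W = P₁V₁(1 − (V₁/V₂)^(γ−1))/(γ−1) → W_b/(P₁V₁) = -1.491.
W_a / W_b = -0.6448 / -1.491 = 0.4325.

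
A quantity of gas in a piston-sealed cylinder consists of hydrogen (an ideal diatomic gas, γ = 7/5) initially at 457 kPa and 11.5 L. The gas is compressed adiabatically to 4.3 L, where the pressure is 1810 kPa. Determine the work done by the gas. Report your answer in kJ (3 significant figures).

W ≈ -6.32 kJ

Adiabatic: W = (P₁V₁ − P₂V₂)/(γ − 1) with γ = 7/5.
P₁V₁ = 5256 J, P₂V₂ = 7783 J.
W = (5256 − 7783) / 0.4 = -6319 J.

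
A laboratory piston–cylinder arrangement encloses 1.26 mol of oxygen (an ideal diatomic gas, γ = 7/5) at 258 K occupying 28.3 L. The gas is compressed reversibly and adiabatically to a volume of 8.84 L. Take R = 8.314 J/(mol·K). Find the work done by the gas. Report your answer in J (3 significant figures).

Adiabatic: TV^(γ−1) = const with γ = 7/5.
T₂ = T₁ (V₁/V₂)^(γ−1) = 258 × (28.3/8.84)^0.4 = 258 × 1.593 = 410.9 K.
W_by = nCᵥ(T₁ − T₂) = (1.26)(20.79)(258 − 410.9) = -4005 J.

W ≈ -4000 J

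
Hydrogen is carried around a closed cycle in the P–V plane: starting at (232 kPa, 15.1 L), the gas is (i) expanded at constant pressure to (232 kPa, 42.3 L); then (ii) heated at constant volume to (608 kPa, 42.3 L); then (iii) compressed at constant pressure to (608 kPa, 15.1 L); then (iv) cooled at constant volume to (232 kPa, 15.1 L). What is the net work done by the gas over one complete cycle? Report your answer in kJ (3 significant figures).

W_net ≈ -10.2 kJ

Constant-volume legs do no work.
W(i) = (232)(42.3 − 15.1) = 6310 J; W(iii) = (608)(15.1 − 42.3) = -16538 J.
W_net = 6310 − 16538 = -10227 J (the counter-clockwise enclosed area).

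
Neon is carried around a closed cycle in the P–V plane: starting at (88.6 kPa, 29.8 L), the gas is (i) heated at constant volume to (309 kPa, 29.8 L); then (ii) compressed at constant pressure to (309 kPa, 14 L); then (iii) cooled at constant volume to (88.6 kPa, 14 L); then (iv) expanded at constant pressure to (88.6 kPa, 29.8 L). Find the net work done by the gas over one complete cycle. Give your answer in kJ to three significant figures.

Constant-volume legs do no work.
W(ii) = (309)(14 − 29.8) = -4882 J; W(iv) = (88.6)(29.8 − 14) = 1400 J.
W_net = -4882 + 1400 = -3482 J (the counter-clockwise enclosed area).

W_net ≈ -3.48 kJ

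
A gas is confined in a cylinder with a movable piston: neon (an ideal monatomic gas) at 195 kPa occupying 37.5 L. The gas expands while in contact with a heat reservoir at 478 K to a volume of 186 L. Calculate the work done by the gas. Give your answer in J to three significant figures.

Isothermal: W = nRT ln(V₂/V₁) = P₁V₁ ln(V₂/V₁).
P₁V₁ = (195 kPa)(37.5 L) = 7312 J.
W = 7312 × ln(186/37.5) = 7312 × 1.601
W_by_gas = 11710 J.

W ≈ 11700 J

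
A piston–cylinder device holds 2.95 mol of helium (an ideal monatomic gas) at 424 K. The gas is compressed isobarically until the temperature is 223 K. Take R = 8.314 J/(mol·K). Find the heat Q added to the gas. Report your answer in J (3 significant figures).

Q ≈ -12300 J

Isobaric: W = nRΔT = (2.95)(8.314)(-201) = -4930 J.
ΔU = nCᵥΔT with Cᵥ = 3R/2: ΔU = (2.95)(12.47)(-201) = -7395 J.
Q = ΔU + W = -7395 − 4930 = -12324 J.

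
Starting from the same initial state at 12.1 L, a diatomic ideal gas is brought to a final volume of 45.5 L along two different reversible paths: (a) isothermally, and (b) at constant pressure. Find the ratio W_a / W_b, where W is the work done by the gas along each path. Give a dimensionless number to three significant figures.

Path (a) isothermal: W = P₁V₁ ln(V₂/V₁) → W_a/(P₁V₁) = 1.325.
Path (b) isobaric: W = P₁(V₂ − V₁) → W_b/(P₁V₁) = 2.76.
W_a / W_b = 1.325 / 2.76 = 0.4798.

W_a / W_b ≈ 0.480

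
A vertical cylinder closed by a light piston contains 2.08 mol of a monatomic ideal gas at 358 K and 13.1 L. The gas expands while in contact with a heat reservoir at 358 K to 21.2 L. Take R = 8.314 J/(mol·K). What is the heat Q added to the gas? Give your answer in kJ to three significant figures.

Q ≈ 2.98 kJ

Isothermal ⇒ ΔU = 0, so Q = W = nRT ln(V₂/V₁).
Q = (2.08)(8.314)(358) ln(21.2/13.1) = 6191 × 0.4814 = 2980 J.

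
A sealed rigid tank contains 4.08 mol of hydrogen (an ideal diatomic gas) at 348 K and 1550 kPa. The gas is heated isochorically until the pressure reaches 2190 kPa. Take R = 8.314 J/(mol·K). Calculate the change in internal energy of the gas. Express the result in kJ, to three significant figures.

ΔU ≈ 12.2 kJ

Constant volume ⇒ W = 0, so Q = ΔU = nCᵥΔT with Cᵥ = 5R/2 = 20.79 J/(mol·K).
At constant V, T₂/T₁ = P₂/P₁ ⇒ ΔT = T₁(P₂/P₁ − 1) = 348·(2190/1550 − 1) = 143.7 K.
ΔU = (4.08)(20.79)(143.7) = 12185 J.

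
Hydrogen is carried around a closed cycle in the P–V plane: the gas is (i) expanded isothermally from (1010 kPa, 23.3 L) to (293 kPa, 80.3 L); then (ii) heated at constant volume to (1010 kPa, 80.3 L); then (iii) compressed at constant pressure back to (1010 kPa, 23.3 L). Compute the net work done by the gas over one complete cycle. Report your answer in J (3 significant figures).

W_net ≈ -28500 J

Leg (i): W = PᵢVᵢ ln(V_f/Vᵢ) = (23533) ln(80.3/23.3) = 29118 J.
Leg (ii): W = 0.
Leg (iii): W = PΔV = (1010)(23.3 − 80.3) = -57570 J.
W_net = 29118 − 57570 = -28452 J.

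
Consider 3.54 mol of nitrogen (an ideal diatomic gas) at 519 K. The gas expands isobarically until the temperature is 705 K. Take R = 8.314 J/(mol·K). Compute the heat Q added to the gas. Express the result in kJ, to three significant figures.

Q ≈ 19.2 kJ

Isobaric: W = nRΔT = (3.54)(8.314)(186) = 5474 J.
ΔU = nCᵥΔT with Cᵥ = 5R/2: ΔU = (3.54)(20.79)(186) = 13686 J.
Q = ΔU + W = 13686 + 5474 = 19160 J.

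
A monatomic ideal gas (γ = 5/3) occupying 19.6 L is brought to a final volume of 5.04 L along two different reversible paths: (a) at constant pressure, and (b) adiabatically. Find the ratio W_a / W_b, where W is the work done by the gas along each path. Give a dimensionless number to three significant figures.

W_a / W_b ≈ 0.336

Path (a) isobaric: W = P₁(V₂ − V₁) → W_a/(P₁V₁) = -0.7429.
Path (b) adiabatic: W = P₁V₁(1 − (V₁/V₂)^(γ−1))/(γ−1) → W_b/(P₁V₁) = -2.209.
W_a / W_b = -0.7429 / -2.209 = 0.3362.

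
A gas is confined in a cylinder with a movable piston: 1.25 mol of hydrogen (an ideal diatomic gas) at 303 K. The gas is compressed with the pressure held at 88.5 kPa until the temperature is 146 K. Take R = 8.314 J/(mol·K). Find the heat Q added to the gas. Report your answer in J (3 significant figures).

Isobaric: W = nRΔT = (1.25)(8.314)(-157) = -1632 J.
ΔU = nCᵥΔT with Cᵥ = 5R/2: ΔU = (1.25)(20.79)(-157) = -4079 J.
Q = ΔU + W = -4079 − 1632 = -5711 J.

Q ≈ -5710 J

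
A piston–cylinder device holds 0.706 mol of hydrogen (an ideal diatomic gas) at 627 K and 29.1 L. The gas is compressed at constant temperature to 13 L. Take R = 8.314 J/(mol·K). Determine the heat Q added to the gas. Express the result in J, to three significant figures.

Isothermal ⇒ ΔU = 0, so Q = W = nRT ln(V₂/V₁).
Q = (0.706)(8.314)(627) ln(13/29.1) = 3680 × -0.8058 = -2966 J.

Q ≈ -2970 J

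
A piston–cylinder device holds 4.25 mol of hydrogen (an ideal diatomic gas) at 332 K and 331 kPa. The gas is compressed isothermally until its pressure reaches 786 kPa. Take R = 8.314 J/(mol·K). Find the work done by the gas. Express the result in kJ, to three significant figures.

Isothermal process: W = nRT ln(V₂/V₁) = nRT ln(P₁/P₂).
W = (4.25)(8.314)(332) × ln(331/786)
  = 11731 × ln(0.4211) = 11731 × -0.8648
W_by_gas = -10145 J.

W ≈ -10.1 kJ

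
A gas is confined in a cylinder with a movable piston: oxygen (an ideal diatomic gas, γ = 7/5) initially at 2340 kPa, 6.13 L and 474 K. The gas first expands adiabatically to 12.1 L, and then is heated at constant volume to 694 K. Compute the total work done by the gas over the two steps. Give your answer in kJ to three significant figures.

Step 1 (adiabatic): W = (P₁V₁ − P₂V₂)/(γ−1) = (14344 − 10928)/0.4 = 8540 J.
Step 2 (isochoric): W = 0 (constant volume).
W_total = 8540 + 0 = 8540 J.

W_total ≈ 8.54 kJ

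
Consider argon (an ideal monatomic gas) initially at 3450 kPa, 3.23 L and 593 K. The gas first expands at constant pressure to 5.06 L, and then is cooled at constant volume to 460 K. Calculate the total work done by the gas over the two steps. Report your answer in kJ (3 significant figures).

W_total ≈ 6.31 kJ

Step 1 (isobaric): W = PΔV = (3450 kPa)(5.06 − 3.23 L) = 6313 J.
Step 2 (isochoric): W = 0 (constant volume).
W_total = 6313 + 0 = 6313 J.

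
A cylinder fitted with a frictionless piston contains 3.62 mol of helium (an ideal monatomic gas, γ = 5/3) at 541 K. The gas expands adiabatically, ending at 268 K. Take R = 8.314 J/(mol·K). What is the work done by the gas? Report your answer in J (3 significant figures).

W ≈ 12300 J

Adiabatic ⇒ Q = 0, so W_by = −ΔU = nCᵥ(T₁ − T₂).
Cᵥ = 3R/2 = 12.47 J/(mol·K).
W = (3.62)(12.47)(541 − 268) = 12325 J.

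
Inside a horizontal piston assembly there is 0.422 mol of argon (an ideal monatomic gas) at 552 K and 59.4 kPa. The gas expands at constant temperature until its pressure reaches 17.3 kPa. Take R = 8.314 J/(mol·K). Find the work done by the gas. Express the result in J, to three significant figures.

W ≈ 2390 J

Isothermal process: W = nRT ln(V₂/V₁) = nRT ln(P₁/P₂).
W = (0.422)(8.314)(552) × ln(59.4/17.3)
  = 1937 × ln(3.434) = 1937 × 1.234
W_by_gas = 2389 J.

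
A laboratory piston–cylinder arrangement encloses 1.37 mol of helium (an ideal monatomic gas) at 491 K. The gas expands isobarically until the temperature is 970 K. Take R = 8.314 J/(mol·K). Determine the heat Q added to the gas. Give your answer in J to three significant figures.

Isobaric: W = nRΔT = (1.37)(8.314)(479) = 5456 J.
ΔU = nCᵥΔT with Cᵥ = 3R/2: ΔU = (1.37)(12.47)(479) = 8184 J.
Q = ΔU + W = 8184 + 5456 = 13640 J.

Q ≈ 13600 J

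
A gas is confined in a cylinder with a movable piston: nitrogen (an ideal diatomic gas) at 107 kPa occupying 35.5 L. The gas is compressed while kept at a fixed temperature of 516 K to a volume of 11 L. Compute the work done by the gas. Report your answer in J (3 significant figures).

W ≈ -4450 J

Isothermal: W = nRT ln(V₂/V₁) = P₁V₁ ln(V₂/V₁).
P₁V₁ = (107 kPa)(35.5 L) = 3798 J.
W = 3798 × ln(11/35.5) = 3798 × -1.172
W_by_gas = -4450 J.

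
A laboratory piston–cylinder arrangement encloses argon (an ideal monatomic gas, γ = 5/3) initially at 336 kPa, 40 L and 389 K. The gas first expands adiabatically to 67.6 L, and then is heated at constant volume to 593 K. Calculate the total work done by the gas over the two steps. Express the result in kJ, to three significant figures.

Step 1 (adiabatic): W = (P₁V₁ − P₂V₂)/(γ−1) = (13440 − 9473)/0.667 = 5951 J.
Step 2 (isochoric): W = 0 (constant volume).
W_total = 5951 + 0 = 5951 J.

W_total ≈ 5.95 kJ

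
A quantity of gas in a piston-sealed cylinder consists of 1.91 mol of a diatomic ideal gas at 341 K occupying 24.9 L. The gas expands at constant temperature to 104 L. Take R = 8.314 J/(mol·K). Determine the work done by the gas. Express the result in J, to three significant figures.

W ≈ 7740 J

Isothermal: W = nRT ln(V₂/V₁).
W = (1.91)(8.314)(341) × ln(104/24.9)
  = 5415 × 1.43
W_by_gas = 7741 J.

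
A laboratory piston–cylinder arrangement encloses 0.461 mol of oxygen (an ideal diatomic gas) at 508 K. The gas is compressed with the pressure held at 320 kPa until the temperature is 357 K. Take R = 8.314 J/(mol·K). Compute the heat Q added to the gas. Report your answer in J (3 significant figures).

Q ≈ -2030 J

Isobaric: W = nRΔT = (0.461)(8.314)(-151) = -578.7 J.
ΔU = nCᵥΔT with Cᵥ = 5R/2: ΔU = (0.461)(20.79)(-151) = -1447 J.
Q = ΔU + W = -1447 − 578.7 = -2026 J.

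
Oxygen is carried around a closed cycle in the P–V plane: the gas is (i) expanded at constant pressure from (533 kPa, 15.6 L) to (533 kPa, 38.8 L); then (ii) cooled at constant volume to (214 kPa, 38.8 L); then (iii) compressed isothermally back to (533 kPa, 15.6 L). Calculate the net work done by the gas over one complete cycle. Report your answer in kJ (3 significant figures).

W_net ≈ 4.80 kJ

Leg (i): W = PΔV = (533)(38.8 − 15.6) = 12366 J.
Leg (ii): W = 0.
Leg (iii): W = PᵢVᵢ ln(V_f/Vᵢ) = (8303) ln(15.6/38.8) = -7565 J.
W_net = 12366 − 7565 = 4800 J.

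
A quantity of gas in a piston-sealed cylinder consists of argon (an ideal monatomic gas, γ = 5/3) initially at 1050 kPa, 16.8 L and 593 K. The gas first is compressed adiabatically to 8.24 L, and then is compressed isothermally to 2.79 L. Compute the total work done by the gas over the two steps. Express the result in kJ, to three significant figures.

W_total ≈ -46.8 kJ

Step 1 (adiabatic): W = (P₁V₁ − P₂V₂)/(γ−1) = (17640 − 28363)/0.667 = -16085 J.
After step 1: P = 3442 kPa, V = 8.24 L, T = 953.5 K.
Step 2 (isothermal): W = P₁V₁ ln(V₂/V₁) = (28363) ln(2.79/8.24) = -30716 J.
W_total = -16085 − 30716 = -46801 J.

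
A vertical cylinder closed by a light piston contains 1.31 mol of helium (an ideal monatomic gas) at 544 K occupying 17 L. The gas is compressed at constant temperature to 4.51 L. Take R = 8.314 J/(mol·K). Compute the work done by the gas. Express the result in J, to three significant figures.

W ≈ -7860 J

Isothermal: W = nRT ln(V₂/V₁).
W = (1.31)(8.314)(544) × ln(4.51/17)
  = 5925 × -1.327
W_by_gas = -7862 J.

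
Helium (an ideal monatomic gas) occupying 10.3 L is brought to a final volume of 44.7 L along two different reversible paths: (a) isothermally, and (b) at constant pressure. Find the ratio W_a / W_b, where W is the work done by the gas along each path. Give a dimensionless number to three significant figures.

W_a / W_b ≈ 0.439

Path (a) isothermal: W = P₁V₁ ln(V₂/V₁) → W_a/(P₁V₁) = 1.468.
Path (b) isobaric: W = P₁(V₂ − V₁) → W_b/(P₁V₁) = 3.34.
W_a / W_b = 1.468 / 3.34 = 0.4395.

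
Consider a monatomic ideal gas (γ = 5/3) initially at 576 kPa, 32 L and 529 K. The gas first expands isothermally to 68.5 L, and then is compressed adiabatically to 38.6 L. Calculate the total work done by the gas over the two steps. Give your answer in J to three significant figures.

W_total ≈ 1150 J

Step 1 (isothermal): W = P₁V₁ ln(V₂/V₁) = (18432) ln(68.5/32) = 14029 J.
After step 1: P = 269.1 kPa, V = 68.5 L, T = 529 K.
Step 2 (adiabatic): W = (P₁V₁ − P₂V₂)/(γ−1) = (18432 − 27017)/0.667 = -12878 J.
W_total = 14029 − 12878 = 1151 J.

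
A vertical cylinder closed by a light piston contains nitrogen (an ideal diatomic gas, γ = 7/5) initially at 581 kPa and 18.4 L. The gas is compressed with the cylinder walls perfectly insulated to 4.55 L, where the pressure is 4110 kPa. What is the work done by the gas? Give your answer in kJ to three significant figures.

W ≈ -20.0 kJ

Adiabatic: W = (P₁V₁ − P₂V₂)/(γ − 1) with γ = 7/5.
P₁V₁ = 10690 J, P₂V₂ = 18700 J.
W = (10690 − 18700) / 0.4 = -20025 J.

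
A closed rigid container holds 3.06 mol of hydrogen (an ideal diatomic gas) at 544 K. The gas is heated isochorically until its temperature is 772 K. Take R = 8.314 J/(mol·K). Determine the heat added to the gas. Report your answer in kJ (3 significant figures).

Constant volume ⇒ W = 0, so Q = ΔU = nCᵥΔT with Cᵥ = 5R/2 = 20.79 J/(mol·K).
ΔU = (3.06)(20.79)(772 − 544) = 14501 J.

Q ≈ 14.5 kJ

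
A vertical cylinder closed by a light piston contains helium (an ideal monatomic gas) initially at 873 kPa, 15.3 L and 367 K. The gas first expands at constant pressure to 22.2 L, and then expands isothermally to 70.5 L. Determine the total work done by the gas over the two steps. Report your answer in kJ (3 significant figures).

W_total ≈ 28.4 kJ

Step 1 (isobaric): W = PΔV = (873 kPa)(22.2 − 15.3 L) = 6024 J.
After step 1: P = 873 kPa, V = 22.2 L, T = 532.5 K.
Step 2 (isothermal): W = P₁V₁ ln(V₂/V₁) = (19381) ln(70.5/22.2) = 22395 J.
W_total = 6024 + 22395 = 28418 J.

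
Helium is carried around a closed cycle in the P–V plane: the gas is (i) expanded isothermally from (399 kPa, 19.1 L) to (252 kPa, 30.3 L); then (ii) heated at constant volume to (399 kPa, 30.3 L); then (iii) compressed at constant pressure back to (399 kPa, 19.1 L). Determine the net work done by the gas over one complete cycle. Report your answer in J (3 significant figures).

W_net ≈ -952 J

Leg (i): W = PᵢVᵢ ln(V_f/Vᵢ) = (7621) ln(30.3/19.1) = 3517 J.
Leg (ii): W = 0.
Leg (iii): W = PΔV = (399)(19.1 − 30.3) = -4469 J.
W_net = 3517 − 4469 = -952.1 J.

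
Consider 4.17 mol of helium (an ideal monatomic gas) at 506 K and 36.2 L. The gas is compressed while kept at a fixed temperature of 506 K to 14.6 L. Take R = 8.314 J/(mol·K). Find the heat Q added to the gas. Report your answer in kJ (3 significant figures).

Q ≈ -15.9 kJ

Isothermal ⇒ ΔU = 0, so Q = W = nRT ln(V₂/V₁).
Q = (4.17)(8.314)(506) ln(14.6/36.2) = 17543 × -0.908 = -15929 J.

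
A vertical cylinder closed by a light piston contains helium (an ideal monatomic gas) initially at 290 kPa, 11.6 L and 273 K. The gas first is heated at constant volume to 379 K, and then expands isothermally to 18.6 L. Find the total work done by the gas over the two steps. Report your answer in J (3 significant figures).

Step 1 (isochoric): W = 0 (constant volume).
After step 1: P = 402.6 kPa (V unchanged).
Step 2 (isothermal): W = P₁V₁ ln(V₂/V₁) = (4670) ln(18.6/11.6) = 2205 J.
W_total = 0 + 2205 = 2205 J.

W_total ≈ 2210 J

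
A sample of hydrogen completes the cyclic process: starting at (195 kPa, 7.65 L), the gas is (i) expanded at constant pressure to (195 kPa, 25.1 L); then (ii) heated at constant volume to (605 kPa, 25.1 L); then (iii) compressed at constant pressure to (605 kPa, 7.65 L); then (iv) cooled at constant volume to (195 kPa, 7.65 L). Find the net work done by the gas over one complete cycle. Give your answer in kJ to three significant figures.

Constant-volume legs do no work.
W(i) = (195)(25.1 − 7.65) = 3403 J; W(iii) = (605)(7.65 − 25.1) = -10557 J.
W_net = 3403 − 10557 = -7155 J (the counter-clockwise enclosed area).

W_net ≈ -7.15 kJ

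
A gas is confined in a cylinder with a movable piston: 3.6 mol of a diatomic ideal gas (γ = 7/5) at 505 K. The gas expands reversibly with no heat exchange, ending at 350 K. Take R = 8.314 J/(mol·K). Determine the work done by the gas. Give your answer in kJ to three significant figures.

W ≈ 11.6 kJ

Adiabatic ⇒ Q = 0, so W_by = −ΔU = nCᵥ(T₁ − T₂).
Cᵥ = 5R/2 = 20.79 J/(mol·K).
W = (3.6)(20.79)(505 − 350) = 11598 J.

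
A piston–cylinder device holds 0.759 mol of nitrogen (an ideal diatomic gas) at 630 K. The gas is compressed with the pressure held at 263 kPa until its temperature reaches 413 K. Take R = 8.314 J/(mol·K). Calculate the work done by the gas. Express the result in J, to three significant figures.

W ≈ -1370 J

Isobaric: W = P ΔV = nR ΔT.
W = (0.759)(8.314)(413 − 630) = -1369 J.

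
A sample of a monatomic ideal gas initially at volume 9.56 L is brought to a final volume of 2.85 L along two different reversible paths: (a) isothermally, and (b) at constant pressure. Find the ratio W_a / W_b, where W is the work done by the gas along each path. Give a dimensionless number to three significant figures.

W_a / W_b ≈ 1.72

Path (a) isothermal: W = P₁V₁ ln(V₂/V₁) → W_a/(P₁V₁) = -1.21.
Path (b) isobaric: W = P₁(V₂ − V₁) → W_b/(P₁V₁) = -0.7019.
W_a / W_b = -1.21 / -0.7019 = 1.724.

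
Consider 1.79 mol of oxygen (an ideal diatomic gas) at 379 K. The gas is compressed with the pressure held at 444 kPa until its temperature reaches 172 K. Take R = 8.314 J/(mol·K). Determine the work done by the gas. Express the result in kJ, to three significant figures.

Isobaric: W = P ΔV = nR ΔT.
W = (1.79)(8.314)(172 − 379) = -3081 J.

W ≈ -3.08 kJ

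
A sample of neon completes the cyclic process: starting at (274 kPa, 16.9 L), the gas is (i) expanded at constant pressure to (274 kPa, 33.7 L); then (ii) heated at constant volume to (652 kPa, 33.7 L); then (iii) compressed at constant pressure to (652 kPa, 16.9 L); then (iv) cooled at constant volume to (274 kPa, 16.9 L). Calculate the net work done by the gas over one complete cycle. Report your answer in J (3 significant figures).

W_net ≈ -6350 J

Constant-volume legs do no work.
W(i) = (274)(33.7 − 16.9) = 4603 J; W(iii) = (652)(16.9 − 33.7) = -10954 J.
W_net = 4603 − 10954 = -6350 J (the counter-clockwise enclosed area).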